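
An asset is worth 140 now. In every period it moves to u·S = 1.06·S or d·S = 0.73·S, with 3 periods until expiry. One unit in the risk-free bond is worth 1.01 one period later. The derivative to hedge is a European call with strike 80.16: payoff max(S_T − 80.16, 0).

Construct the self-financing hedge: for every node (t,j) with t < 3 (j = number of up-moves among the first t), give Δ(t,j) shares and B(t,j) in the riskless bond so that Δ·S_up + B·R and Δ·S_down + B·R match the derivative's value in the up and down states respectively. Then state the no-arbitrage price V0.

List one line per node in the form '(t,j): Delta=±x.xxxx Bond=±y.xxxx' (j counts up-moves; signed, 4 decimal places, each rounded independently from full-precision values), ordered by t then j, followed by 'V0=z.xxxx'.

(0,0): Delta=0.9821 Bond=-75.1526
(1,0): Delta=0.8636 Bond=-63.7952
(1,1): Delta=0.9967 Bond=-78.0664
(2,0): Delta=0.0000 Bond=0.0000
(2,1): Delta=0.9699 Bond=-75.9391
(2,2): Delta=1.0000 Bond=-79.3663
V0=62.3454

No-arbitrage ⇒ martingale measure with p* = (R−d)/(u−d) = 0.8485.
Terminal values V(3,·): V(3,0)=0.0000, V(3,1)=0.0000, V(3,2)=34.6719, V(3,3)=86.5822
  t=2,j=0: stock 74.6060 → up 79.0824 (V=0.0000), down 54.4624 (V=0.0000). Price 0.0000; hedge Δ=0.0000, bond B=0.0000.
  t=2,j=1: stock 108.3320 → up 114.8319 (V=34.6719), down 79.0824 (V=0.0000). Price 29.1273; hedge Δ=0.9699, bond B=-75.9391.
  t=2,j=2: stock 157.3040 → up 166.7422 (V=86.5822), down 114.8319 (V=34.6719). Price 77.9377; hedge Δ=1.0000, bond B=-79.3663.
  t=1,j=0: stock 102.2000 → up 108.3320 (V=29.1273), down 74.6060 (V=0.0000). Price 24.4694; hedge Δ=0.8636, bond B=-63.7952.
  t=1,j=1: stock 148.4000 → up 157.3040 (V=77.9377), down 108.3320 (V=29.1273). Price 69.8437; hedge Δ=0.9967, bond B=-78.0664.
  t=0,j=0: stock 140.0000 → up 148.4000 (V=69.8437), down 102.2000 (V=24.4694). Price 62.3454; hedge Δ=0.9821, bond B=-75.1526.
Self-financing check: at every node Δ·S+B equals the discounted successor values.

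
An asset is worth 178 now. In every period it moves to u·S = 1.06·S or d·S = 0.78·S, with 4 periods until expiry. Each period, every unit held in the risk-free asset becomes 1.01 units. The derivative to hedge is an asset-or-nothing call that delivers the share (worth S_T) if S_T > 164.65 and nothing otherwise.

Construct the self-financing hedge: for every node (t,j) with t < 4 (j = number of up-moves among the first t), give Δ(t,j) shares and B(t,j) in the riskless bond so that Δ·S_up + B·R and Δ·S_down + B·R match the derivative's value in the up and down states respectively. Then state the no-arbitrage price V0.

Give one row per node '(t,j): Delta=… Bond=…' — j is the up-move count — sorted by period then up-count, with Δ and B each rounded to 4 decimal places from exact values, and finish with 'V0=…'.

The replicating-portfolio and risk-neutral prices coincide; use p* = (1.01−0.78)/(1.06−0.78) = 0.8214 for the latter.
Terminal payoffs: V(4,0)=0.0000, V(4,1)=0.0000, V(4,2)=0.0000, V(4,3)=165.3607, V(4,4)=224.7209
  t=3,j=0: stock 84.4703 → up 89.5385 (V=0.0000), down 65.8868 (V=0.0000). Price 0.0000; hedge Δ=0.0000, bond B=0.0000.
  t=3,j=1: stock 114.7929 → up 121.6805 (V=0.0000), down 89.5385 (V=0.0000). Price 0.0000; hedge Δ=0.0000, bond B=0.0000.
  t=3,j=2: stock 156.0006 → up 165.3607 (V=165.3607), down 121.6805 (V=0.0000). Price 134.4871; hedge Δ=3.7857, bond B=-456.0867.
  t=3,j=3: stock 212.0008 → up 224.7209 (V=224.7209), down 165.3607 (V=165.3607). Price 212.0008; hedge Δ=1.0000, bond B=0.0000.
  t=2,j=0: stock 108.2952 → up 114.7929 (V=0.0000), down 84.4703 (V=0.0000). Price 0.0000; hedge Δ=0.0000, bond B=0.0000.
  t=2,j=1: stock 147.1704 → up 156.0006 (V=134.4871), down 114.7929 (V=0.0000). Price 109.3778; hedge Δ=3.2636, bond B=-370.9333.
  t=2,j=2: stock 200.0008 → up 212.0008 (V=212.0008), down 156.0006 (V=134.4871). Price 196.1971; hedge Δ=1.3842, bond B=-80.6377.
  t=1,j=0: stock 138.8400 → up 147.1704 (V=109.3778), down 108.2952 (V=0.0000). Price 88.9565; hedge Δ=2.8136, bond B=-301.6784.
  t=1,j=1: stock 188.6800 → up 200.0008 (V=196.1971), down 147.1704 (V=109.3778). Price 178.9046; hedge Δ=1.6434, bond B=-131.1645.
  t=0,j=0: stock 178.0000 → up 188.6800 (V=178.9046), down 138.8400 (V=88.9565). Price 161.2302; hedge Δ=1.8047, bond B=-160.0133.
The time-0 hedge costs 161.2302, which is the no-arbitrage price.

(0,0): Delta=1.8047 Bond=-160.0133
(1,0): Delta=2.8136 Bond=-301.6784
(1,1): Delta=1.6434 Bond=-131.1645
(2,0): Delta=0.0000 Bond=0.0000
(2,1): Delta=3.2636 Bond=-370.9333
(2,2): Delta=1.3842 Bond=-80.6377
(3,0): Delta=0.0000 Bond=0.0000
(3,1): Delta=0.0000 Bond=0.0000
(3,2): Delta=3.7857 Bond=-456.0867
(3,3): Delta=1.0000 Bond=0.0000
V0=161.2302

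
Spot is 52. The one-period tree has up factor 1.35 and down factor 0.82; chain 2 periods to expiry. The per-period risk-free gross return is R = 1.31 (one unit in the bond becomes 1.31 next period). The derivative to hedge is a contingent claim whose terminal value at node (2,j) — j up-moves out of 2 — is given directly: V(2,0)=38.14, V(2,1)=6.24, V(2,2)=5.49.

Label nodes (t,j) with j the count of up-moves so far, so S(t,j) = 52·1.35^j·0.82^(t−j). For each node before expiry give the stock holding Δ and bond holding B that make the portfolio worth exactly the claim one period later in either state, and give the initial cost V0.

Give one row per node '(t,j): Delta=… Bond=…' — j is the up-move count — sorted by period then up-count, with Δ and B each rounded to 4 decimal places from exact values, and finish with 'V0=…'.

(0,0): Delta=-0.0859 Bond=7.8348
(1,0): Delta=-1.4116 Bond=66.7899
(1,1): Delta=-0.0202 Bond=5.6491
V0=3.3685

Under the risk-neutral measure, an up-move has probability p* = (R−d)/(u−d) = 0.9245 and values discount at R = 1.31.
Terminal values V(2,·): V(2,0)=38.1400, V(2,1)=6.2400, V(2,2)=5.4900
  t=1,j=0: stock 42.6400 → up 57.5640 (V=6.2400), down 34.9648 (V=38.1400). Price 6.6012; hedge Δ=-1.4116, bond B=66.7899.
  t=1,j=1: stock 70.2000 → up 94.7700 (V=5.4900), down 57.5640 (V=6.2400). Price 4.2340; hedge Δ=-0.0202, bond B=5.6491.
  t=0,j=0: stock 52.0000 → up 70.2000 (V=4.2340), down 42.6400 (V=6.6012). Price 3.3685; hedge Δ=-0.0859, bond B=7.8348.
Each (Δ,B) replicates both successor values, so the strategy is self-financing and V0 is arbitrage-free.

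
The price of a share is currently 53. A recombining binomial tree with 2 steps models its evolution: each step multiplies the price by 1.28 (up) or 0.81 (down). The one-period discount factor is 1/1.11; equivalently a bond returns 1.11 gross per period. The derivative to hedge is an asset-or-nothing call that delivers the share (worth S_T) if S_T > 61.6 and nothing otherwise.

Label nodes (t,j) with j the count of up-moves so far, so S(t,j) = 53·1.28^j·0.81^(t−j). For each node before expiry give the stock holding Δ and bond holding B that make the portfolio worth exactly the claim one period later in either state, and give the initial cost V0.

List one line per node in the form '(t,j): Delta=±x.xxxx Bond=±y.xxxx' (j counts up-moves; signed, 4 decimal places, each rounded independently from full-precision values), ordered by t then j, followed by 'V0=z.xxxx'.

(0,0): Delta=2.0046 Bond=-77.5283
(1,0): Delta=0.0000 Bond=0.0000
(1,1): Delta=2.7234 Bond=-134.8218
V0=28.7142

Under the risk-neutral measure, an up-move has probability p* = (R−d)/(u−d) = 0.6383 and values discount at R = 1.11.
Terminal payoffs: V(2,0)=0.0000, V(2,1)=0.0000, V(2,2)=86.8352
(1,0): S=42.9300. Δ = (V_up−V_dn)/(S_up−S_dn) = (0.0000−0.0000)/(54.9504−34.7733) = 0.0000. V = [p*·0.0000 + (1−p*)·0.0000]/1.11 = 0.0000. B = V − Δ·S = 0.0000.
(1,1): S=67.8400. Δ = (V_up−V_dn)/(S_up−S_dn) = (86.8352−0.0000)/(86.8352−54.9504) = 2.7234. V = [p*·86.8352 + (1−p*)·0.0000]/1.11 = 49.9340. B = V − Δ·S = -134.8218.
(0,0): S=53.0000. Δ = (V_up−V_dn)/(S_up−S_dn) = (49.9340−0.0000)/(67.8400−42.9300) = 2.0046. V = [p*·49.9340 + (1−p*)·0.0000]/1.11 = 28.7142. B = V − Δ·S = -77.5283.
Self-financing check: at every node Δ·S+B equals the discounted successor values.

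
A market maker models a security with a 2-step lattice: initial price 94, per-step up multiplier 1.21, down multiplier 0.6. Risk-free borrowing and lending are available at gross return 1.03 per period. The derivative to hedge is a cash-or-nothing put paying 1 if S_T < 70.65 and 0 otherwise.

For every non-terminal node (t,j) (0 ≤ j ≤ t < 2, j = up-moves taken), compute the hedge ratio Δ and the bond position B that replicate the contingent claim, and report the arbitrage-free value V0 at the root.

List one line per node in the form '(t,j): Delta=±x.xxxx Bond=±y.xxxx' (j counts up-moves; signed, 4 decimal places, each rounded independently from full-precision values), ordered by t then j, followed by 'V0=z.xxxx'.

(0,0): Delta=-0.0119 Bond=1.5962
(1,0): Delta=0.0000 Bond=0.9709
(1,1): Delta=-0.0144 Bond=1.9258
V0=0.4742

Since d<R<u, set p* = (R−d)/(u−d) = 0.7049; price each node as the discounted p*-expectation of its children.
Terminal values V(2,·): V(2,0)=1.0000, V(2,1)=1.0000, V(2,2)=0.0000
  t=1,j=0: stock 56.4000 → up 68.2440 (V=1.0000), down 33.8400 (V=1.0000). Price 0.9709; hedge Δ=0.0000, bond B=0.9709.
  t=1,j=1: stock 113.7400 → up 137.6254 (V=0.0000), down 68.2440 (V=1.0000). Price 0.2865; hedge Δ=-0.0144, bond B=1.9258.
  t=0,j=0: stock 94.0000 → up 113.7400 (V=0.2865), down 56.4000 (V=0.9709). Price 0.4742; hedge Δ=-0.0119, bond B=1.5962.
Root portfolio cost Δ·94+B reproduces V0=0.4742.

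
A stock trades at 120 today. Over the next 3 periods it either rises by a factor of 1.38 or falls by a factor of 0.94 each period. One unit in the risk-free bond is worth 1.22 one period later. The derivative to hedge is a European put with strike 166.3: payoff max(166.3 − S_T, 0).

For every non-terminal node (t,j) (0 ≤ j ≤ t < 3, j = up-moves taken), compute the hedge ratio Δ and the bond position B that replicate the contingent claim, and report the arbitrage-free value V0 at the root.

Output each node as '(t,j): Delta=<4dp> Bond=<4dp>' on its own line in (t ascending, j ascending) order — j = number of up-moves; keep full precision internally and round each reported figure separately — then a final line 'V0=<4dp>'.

(0,0): Delta=-0.1961 Bond=28.0782
(1,0): Delta=-0.4901 Bond=67.4159
(1,1): Delta=-0.0817 Bond=15.3066
(2,0): Delta=-1.0000 Bond=136.3115
(2,1): Delta=-0.2917 Bond=51.3537
(2,2): Delta=0.0000 Bond=0.0000
V0=4.5414

The replicating-portfolio and risk-neutral prices coincide; use p* = (1.22−0.94)/(1.38−0.94) = 0.6364 for the latter.
Terminal payoffs: V(3,0)=66.6299, V(3,1)=19.9758, V(3,2)=0.0000, V(3,3)=0.0000
(2,0): S=106.0320. Δ = (V_up−V_dn)/(S_up−S_dn) = (19.9758−66.6299)/(146.3242−99.6701) = -1.0000. V = [p*·19.9758 + (1−p*)·66.6299]/1.22 = 30.2795. B = V − Δ·S = 136.3115.
(2,1): S=155.6640. Δ = (V_up−V_dn)/(S_up−S_dn) = (0.0000−19.9758)/(214.8163−146.3242) = -0.2917. V = [p*·0.0000 + (1−p*)·19.9758]/1.22 = 5.9541. B = V − Δ·S = 51.3537.
(2,2): S=228.5280. Δ = (V_up−V_dn)/(S_up−S_dn) = (0.0000−0.0000)/(315.3686−214.8163) = 0.0000. V = [p*·0.0000 + (1−p*)·0.0000]/1.22 = 0.0000. B = V − Δ·S = 0.0000.
(1,0): S=112.8000. Δ = (V_up−V_dn)/(S_up−S_dn) = (5.9541−30.2795)/(155.6640−106.0320) = -0.4901. V = [p*·5.9541 + (1−p*)·30.2795]/1.22 = 12.1309. B = V − Δ·S = 67.4159.
(1,1): S=165.6000. Δ = (V_up−V_dn)/(S_up−S_dn) = (0.0000−5.9541)/(228.5280−155.6640) = -0.0817. V = [p*·0.0000 + (1−p*)·5.9541]/1.22 = 1.7747. B = V − Δ·S = 15.3066.
(0,0): S=120.0000. Δ = (V_up−V_dn)/(S_up−S_dn) = (1.7747−12.1309)/(165.6000−112.8000) = -0.1961. V = [p*·1.7747 + (1−p*)·12.1309]/1.22 = 4.5414. B = V − Δ·S = 28.0782.
Each (Δ,B) replicates both successor values, so the strategy is self-financing and V0 is arbitrage-free.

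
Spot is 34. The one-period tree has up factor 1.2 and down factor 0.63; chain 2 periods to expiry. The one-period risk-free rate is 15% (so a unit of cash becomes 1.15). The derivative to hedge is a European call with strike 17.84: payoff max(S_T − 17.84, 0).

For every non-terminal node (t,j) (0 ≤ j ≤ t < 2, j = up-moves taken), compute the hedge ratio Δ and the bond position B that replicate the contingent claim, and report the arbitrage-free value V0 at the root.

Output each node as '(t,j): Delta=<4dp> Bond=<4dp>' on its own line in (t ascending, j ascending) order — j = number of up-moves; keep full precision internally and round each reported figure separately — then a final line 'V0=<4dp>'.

Under the risk-neutral measure, an up-move has probability p* = (R−d)/(u−d) = 0.9123 and values discount at R = 1.15.
At expiry t=2: V(2,0)=0.0000, V(2,1)=7.8640, V(2,2)=31.1200
  t=1,j=0: stock 21.4200 → up 25.7040 (V=7.8640), down 13.4946 (V=0.0000). Price 6.2384; hedge Δ=0.6441, bond B=-7.5581.
  t=1,j=1: stock 40.8000 → up 48.9600 (V=31.1200), down 25.7040 (V=7.8640). Price 25.2870; hedge Δ=1.0000, bond B=-15.5130.
  t=0,j=0: stock 34.0000 → up 40.8000 (V=25.2870), down 21.4200 (V=6.2384). Price 20.5357; hedge Δ=0.9829, bond B=-12.8828.
Root portfolio cost Δ·34+B reproduces V0=20.5357.

(0,0): Delta=0.9829 Bond=-12.8828
(1,0): Delta=0.6441 Bond=-7.5581
(1,1): Delta=1.0000 Bond=-15.5130
V0=20.5357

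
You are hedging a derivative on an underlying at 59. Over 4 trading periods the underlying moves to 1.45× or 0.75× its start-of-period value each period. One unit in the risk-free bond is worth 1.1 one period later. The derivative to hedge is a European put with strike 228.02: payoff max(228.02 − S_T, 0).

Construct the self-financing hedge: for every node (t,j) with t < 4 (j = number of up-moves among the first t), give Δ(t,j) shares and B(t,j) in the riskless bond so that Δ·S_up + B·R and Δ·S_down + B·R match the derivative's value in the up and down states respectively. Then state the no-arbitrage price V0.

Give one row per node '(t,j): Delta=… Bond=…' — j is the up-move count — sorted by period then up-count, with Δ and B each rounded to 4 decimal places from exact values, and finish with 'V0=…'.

No-arbitrage ⇒ martingale measure with p* = (R−d)/(u−d) = 0.5000.
Payoff layer (t=4): V(4,0)=209.3520, V(4,1)=191.9286, V(4,2)=158.2433, V(4,3)=93.1183, V(4,4)=0.0000
  t=3,j=0: stock 24.8906 → up 36.0914 (V=191.9286), down 18.6680 (V=209.3520). Price 182.4003; hedge Δ=-1.0000, bond B=207.2909.
  t=3,j=1: stock 48.1219 → up 69.7767 (V=158.2433), down 36.0914 (V=191.9286). Price 159.1690; hedge Δ=-1.0000, bond B=207.2909.
  t=3,j=2: stock 93.0356 → up 134.9017 (V=93.1183), down 69.7767 (V=158.2433). Price 114.2553; hedge Δ=-1.0000, bond B=207.2909.
  t=3,j=3: stock 179.8689 → up 260.8099 (V=0.0000), down 134.9017 (V=93.1183). Price 42.3265; hedge Δ=-0.7396, bond B=175.3527.
  t=2,j=0: stock 33.1875 → up 48.1219 (V=159.1690), down 24.8906 (V=182.4003). Price 155.2588; hedge Δ=-1.0000, bond B=188.4463.
  t=2,j=1: stock 64.1625 → up 93.0356 (V=114.2553), down 48.1219 (V=159.1690). Price 124.2838; hedge Δ=-1.0000, bond B=188.4463.
  t=2,j=2: stock 124.0475 → up 179.8689 (V=42.3265), down 93.0356 (V=114.2553). Price 71.1735; hedge Δ=-0.8284, bond B=173.9289.
  t=1,j=0: stock 44.2500 → up 64.1625 (V=124.2838), down 33.1875 (V=155.2588). Price 127.0648; hedge Δ=-1.0000, bond B=171.3148.
  t=1,j=1: stock 85.5500 → up 124.0475 (V=71.1735), down 64.1625 (V=124.2838). Price 88.8442; hedge Δ=-0.8869, bond B=164.7160.
  t=0,j=0: stock 59.0000 → up 85.5500 (V=88.8442), down 44.2500 (V=127.0648). Price 98.1405; hedge Δ=-0.9254, bond B=152.7413.
Self-financing check: at every node Δ·S+B equals the discounted successor values.

(0,0): Delta=-0.9254 Bond=152.7413
(1,0): Delta=-1.0000 Bond=171.3148
(1,1): Delta=-0.8869 Bond=164.7160
(2,0): Delta=-1.0000 Bond=188.4463
(2,1): Delta=-1.0000 Bond=188.4463
(2,2): Delta=-0.8284 Bond=173.9289
(3,0): Delta=-1.0000 Bond=207.2909
(3,1): Delta=-1.0000 Bond=207.2909
(3,2): Delta=-1.0000 Bond=207.2909
(3,3): Delta=-0.7396 Bond=175.3527
V0=98.1405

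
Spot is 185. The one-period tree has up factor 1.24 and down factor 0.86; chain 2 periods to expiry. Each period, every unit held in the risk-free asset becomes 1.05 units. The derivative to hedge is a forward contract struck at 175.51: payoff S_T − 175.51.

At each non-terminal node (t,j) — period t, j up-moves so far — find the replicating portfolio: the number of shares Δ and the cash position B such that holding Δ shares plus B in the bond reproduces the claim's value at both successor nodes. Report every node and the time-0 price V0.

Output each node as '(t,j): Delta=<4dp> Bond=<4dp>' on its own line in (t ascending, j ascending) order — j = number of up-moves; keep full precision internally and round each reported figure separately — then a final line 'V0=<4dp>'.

Risk-neutral probability p* = (R−d)/(u−d) = (1.05−0.86)/(1.24−0.86) = 0.5000.
Terminal values V(2,·): V(2,0)=-38.6840, V(2,1)=21.7740, V(2,2)=108.9460
  t=1,j=0: stock 159.1000 → up 197.2840 (V=21.7740), down 136.8260 (V=-38.6840). Price -8.0524; hedge Δ=1.0000, bond B=-167.1524.
  t=1,j=1: stock 229.4000 → up 284.4560 (V=108.9460), down 197.2840 (V=21.7740). Price 62.2476; hedge Δ=1.0000, bond B=-167.1524.
  t=0,j=0: stock 185.0000 → up 229.4000 (V=62.2476), down 159.1000 (V=-8.0524). Price 25.8073; hedge Δ=1.0000, bond B=-159.1927.
Each (Δ,B) replicates both successor values, so the strategy is self-financing and V0 is arbitrage-free.

(0,0): Delta=1.0000 Bond=-159.1927
(1,0): Delta=1.0000 Bond=-167.1524
(1,1): Delta=1.0000 Bond=-167.1524
V0=25.8073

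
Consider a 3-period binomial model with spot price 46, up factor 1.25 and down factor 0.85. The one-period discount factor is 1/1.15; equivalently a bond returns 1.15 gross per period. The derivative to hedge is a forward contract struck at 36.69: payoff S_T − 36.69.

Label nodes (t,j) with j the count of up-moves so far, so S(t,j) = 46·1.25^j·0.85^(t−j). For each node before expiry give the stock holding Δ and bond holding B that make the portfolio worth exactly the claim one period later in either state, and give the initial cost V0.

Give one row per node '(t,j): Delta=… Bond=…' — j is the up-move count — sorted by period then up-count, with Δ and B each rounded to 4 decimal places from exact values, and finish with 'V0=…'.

(0,0): Delta=1.0000 Bond=-24.1243
(1,0): Delta=1.0000 Bond=-27.7429
(1,1): Delta=1.0000 Bond=-27.7429
(2,0): Delta=1.0000 Bond=-31.9043
(2,1): Delta=1.0000 Bond=-31.9043
(2,2): Delta=1.0000 Bond=-31.9043
V0=21.8757

Under the risk-neutral measure, an up-move has probability p* = (R−d)/(u−d) = 0.7500 and values discount at R = 1.15.
Payoff layer (t=3): V(3,0)=-8.4403, V(3,1)=4.8537, V(3,2)=24.4038, V(3,3)=53.1538
Node (2,0) S=33.2350: V=(p*·4.8537+(1−p*)·-8.4403)/1.15=1.3307; Δ=(4.8537−-8.4403)/(41.5438−28.2497)=1.0000; B=V−Δ·S=-31.9043
Node (2,1) S=48.8750: V=(p*·24.4038+(1−p*)·4.8537)/1.15=16.9707; Δ=(24.4038−4.8537)/(61.0938−41.5437)=1.0000; B=V−Δ·S=-31.9043
Node (2,2) S=71.8750: V=(p*·53.1538+(1−p*)·24.4038)/1.15=39.9707; Δ=(53.1538−24.4038)/(89.8438−61.0938)=1.0000; B=V−Δ·S=-31.9043
Node (1,0) S=39.1000: V=(p*·16.9707+(1−p*)·1.3307)/1.15=11.3571; Δ=(16.9707−1.3307)/(48.8750−33.2350)=1.0000; B=V−Δ·S=-27.7429
Node (1,1) S=57.5000: V=(p*·39.9707+(1−p*)·16.9707)/1.15=29.7571; Δ=(39.9707−16.9707)/(71.8750−48.8750)=1.0000; B=V−Δ·S=-27.7429
Node (0,0) S=46.0000: V=(p*·29.7571+(1−p*)·11.3571)/1.15=21.8757; Δ=(29.7571−11.3571)/(57.5000−39.1000)=1.0000; B=V−Δ·S=-24.1243
The time-0 hedge costs 21.8757, which is the no-arbitrage price.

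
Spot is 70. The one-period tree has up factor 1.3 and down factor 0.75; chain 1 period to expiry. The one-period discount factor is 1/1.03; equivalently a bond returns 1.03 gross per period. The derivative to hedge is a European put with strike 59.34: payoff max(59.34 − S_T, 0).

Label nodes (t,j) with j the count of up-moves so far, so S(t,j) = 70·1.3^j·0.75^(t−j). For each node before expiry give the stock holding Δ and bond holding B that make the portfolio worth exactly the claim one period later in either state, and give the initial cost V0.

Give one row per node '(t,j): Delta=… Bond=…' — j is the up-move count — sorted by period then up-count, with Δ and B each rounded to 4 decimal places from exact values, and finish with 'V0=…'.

(0,0): Delta=-0.1777 Bond=15.6964
V0=3.2600

The replicating-portfolio and risk-neutral prices coincide; use p* = (1.03−0.75)/(1.3−0.75) = 0.5091 for the latter.
Terminal values V(1,·): V(1,0)=6.8400, V(1,1)=0.0000
Node (0,0) S=70.0000: V=(p*·0.0000+(1−p*)·6.8400)/1.03=3.2600; Δ=(0.0000−6.8400)/(91.0000−52.5000)=-0.1777; B=V−Δ·S=15.6964
Each (Δ,B) replicates both successor values, so the strategy is self-financing and V0 is arbitrage-free.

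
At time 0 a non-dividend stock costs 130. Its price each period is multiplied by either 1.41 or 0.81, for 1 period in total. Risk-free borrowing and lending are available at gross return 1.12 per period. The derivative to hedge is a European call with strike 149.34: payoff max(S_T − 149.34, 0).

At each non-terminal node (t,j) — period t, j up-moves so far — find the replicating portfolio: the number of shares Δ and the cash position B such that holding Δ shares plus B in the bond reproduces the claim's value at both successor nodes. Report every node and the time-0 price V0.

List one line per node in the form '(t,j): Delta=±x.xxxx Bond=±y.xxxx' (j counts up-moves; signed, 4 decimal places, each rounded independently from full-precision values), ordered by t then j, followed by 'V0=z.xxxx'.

(0,0): Delta=0.4354 Bond=-40.9339
V0=15.6661

No-arbitrage ⇒ martingale measure with p* = (R−d)/(u−d) = 0.5167.
Terminal payoffs: V(1,0)=0.0000, V(1,1)=33.9600
Node (0,0) S=130.0000: V=(p*·33.9600+(1−p*)·0.0000)/1.12=15.6661; Δ=(33.9600−0.0000)/(183.3000−105.3000)=0.4354; B=V−Δ·S=-40.9339
Check: Δ(0,0)·S0 + B(0,0) = 15.6661 = V0.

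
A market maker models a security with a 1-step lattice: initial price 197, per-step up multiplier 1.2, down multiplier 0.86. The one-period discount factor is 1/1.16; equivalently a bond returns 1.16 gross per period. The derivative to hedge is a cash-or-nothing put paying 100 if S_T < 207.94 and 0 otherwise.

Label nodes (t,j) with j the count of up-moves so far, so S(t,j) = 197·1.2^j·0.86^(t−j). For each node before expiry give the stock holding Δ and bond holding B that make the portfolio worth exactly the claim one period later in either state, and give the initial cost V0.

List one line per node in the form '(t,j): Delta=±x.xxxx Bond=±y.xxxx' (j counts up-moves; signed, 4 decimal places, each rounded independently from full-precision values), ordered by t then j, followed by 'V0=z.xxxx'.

(0,0): Delta=-1.4930 Bond=304.2596
V0=10.1420

The replicating-portfolio and risk-neutral prices coincide; use p* = (1.16−0.86)/(1.2−0.86) = 0.8824 for the latter.
At expiry t=1: V(1,0)=100.0000, V(1,1)=0.0000
Node (0,0) S=197.0000: V=(p*·0.0000+(1−p*)·100.0000)/1.16=10.1420; Δ=(0.0000−100.0000)/(236.4000−169.4200)=-1.4930; B=V−Δ·S=304.2596
The time-0 hedge costs 10.1420, which is the no-arbitrage price.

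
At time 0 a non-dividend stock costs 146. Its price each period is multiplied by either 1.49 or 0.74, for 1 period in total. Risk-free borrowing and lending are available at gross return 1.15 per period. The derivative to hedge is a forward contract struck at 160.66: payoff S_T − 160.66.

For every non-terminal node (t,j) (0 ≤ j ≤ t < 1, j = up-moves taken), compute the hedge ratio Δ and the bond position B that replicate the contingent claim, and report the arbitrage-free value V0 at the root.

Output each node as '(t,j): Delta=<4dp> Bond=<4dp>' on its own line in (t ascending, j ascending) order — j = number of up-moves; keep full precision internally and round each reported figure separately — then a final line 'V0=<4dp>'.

The replicating-portfolio and risk-neutral prices coincide; use p* = (1.15−0.74)/(1.49−0.74) = 0.5467 for the latter.
Terminal values V(1,·): V(1,0)=-52.6200, V(1,1)=56.8800
Node (0,0) S=146.0000: V=(p*·56.8800+(1−p*)·-52.6200)/1.15=6.2957; Δ=(56.8800−-52.6200)/(217.5400−108.0400)=1.0000; B=V−Δ·S=-139.7043
Root portfolio cost Δ·146+B reproduces V0=6.2957.

(0,0): Delta=1.0000 Bond=-139.7043
V0=6.2957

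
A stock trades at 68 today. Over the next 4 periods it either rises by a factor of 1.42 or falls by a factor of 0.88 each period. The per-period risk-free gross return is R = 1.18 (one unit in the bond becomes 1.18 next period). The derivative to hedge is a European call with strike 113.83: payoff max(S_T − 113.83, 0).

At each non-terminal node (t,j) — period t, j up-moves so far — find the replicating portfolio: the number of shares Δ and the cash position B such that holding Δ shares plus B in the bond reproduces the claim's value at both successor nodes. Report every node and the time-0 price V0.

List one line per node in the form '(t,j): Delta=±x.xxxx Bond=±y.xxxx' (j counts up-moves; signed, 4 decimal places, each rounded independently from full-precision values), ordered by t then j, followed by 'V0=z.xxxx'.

Since d<R<u, set p* = (R−d)/(u−d) = 0.5556; price each node as the discounted p*-expectation of its children.
Terminal payoffs: V(4,0)=0.0000, V(4,1)=0.0000, V(4,2)=0.0000, V(4,3)=57.5092, V(4,4)=162.6491
  t=3,j=0: stock 46.3401 → up 65.8029 (V=0.0000), down 40.7793 (V=0.0000). Price 0.0000; hedge Δ=0.0000, bond B=0.0000.
  t=3,j=1: stock 74.7761 → up 106.1820 (V=0.0000), down 65.8029 (V=0.0000). Price 0.0000; hedge Δ=0.0000, bond B=0.0000.
  t=3,j=2: stock 120.6614 → up 171.3392 (V=57.5092), down 106.1820 (V=0.0000). Price 27.0759; hedge Δ=0.8826, bond B=-79.4226.
  t=3,j=3: stock 194.7036 → up 276.4791 (V=162.6491), down 171.3392 (V=57.5092). Price 98.2375; hedge Δ=1.0000, bond B=-96.4661.
  t=2,j=0: stock 52.6592 → up 74.7761 (V=0.0000), down 46.3401 (V=0.0000). Price 0.0000; hedge Δ=0.0000, bond B=0.0000.
  t=2,j=1: stock 84.9728 → up 120.6614 (V=27.0759), down 74.7761 (V=0.0000). Price 12.7476; hedge Δ=0.5901, bond B=-37.3929.
  t=2,j=2: stock 137.1152 → up 194.7036 (V=98.2375), down 120.6614 (V=27.0759). Price 56.4492; hedge Δ=0.9611, bond B=-75.3315.
  t=1,j=0: stock 59.8400 → up 84.9728 (V=12.7476), down 52.6592 (V=0.0000). Price 6.0017; hedge Δ=0.3945, bond B=-17.6050.
  t=1,j=1: stock 96.5600 → up 137.1152 (V=56.4492), down 84.9728 (V=12.7476). Price 31.3782; hedge Δ=0.8381, bond B=-49.5508.
  t=0,j=0: stock 68.0000 → up 96.5600 (V=31.3782), down 59.8400 (V=6.0017). Price 17.0337; hedge Δ=0.6911, bond B=-29.9599.
Each (Δ,B) replicates both successor values, so the strategy is self-financing and V0 is arbitrage-free.

(0,0): Delta=0.6911 Bond=-29.9599
(1,0): Delta=0.3945 Bond=-17.6050
(1,1): Delta=0.8381 Bond=-49.5508
(2,0): Delta=0.0000 Bond=0.0000
(2,1): Delta=0.5901 Bond=-37.3929
(2,2): Delta=0.9611 Bond=-75.3315
(3,0): Delta=0.0000 Bond=0.0000
(3,1): Delta=0.0000 Bond=0.0000
(3,2): Delta=0.8826 Bond=-79.4226
(3,3): Delta=1.0000 Bond=-96.4661
V0=17.0337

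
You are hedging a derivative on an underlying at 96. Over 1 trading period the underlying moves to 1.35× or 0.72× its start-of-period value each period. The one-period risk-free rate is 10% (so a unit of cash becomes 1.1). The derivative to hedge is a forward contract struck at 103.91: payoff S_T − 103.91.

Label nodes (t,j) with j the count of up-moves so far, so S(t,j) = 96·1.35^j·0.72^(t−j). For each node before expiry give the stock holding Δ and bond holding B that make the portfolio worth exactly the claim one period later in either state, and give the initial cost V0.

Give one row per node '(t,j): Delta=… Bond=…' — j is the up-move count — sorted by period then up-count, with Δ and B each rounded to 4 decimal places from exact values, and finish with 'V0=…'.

No-arbitrage ⇒ martingale measure with p* = (R−d)/(u−d) = 0.6032.
At expiry t=1: V(1,0)=-34.7900, V(1,1)=25.6900
  t=0,j=0: stock 96.0000 → up 129.6000 (V=25.6900), down 69.1200 (V=-34.7900). Price 1.5364; hedge Δ=1.0000, bond B=-94.4636.
Each (Δ,B) replicates both successor values, so the strategy is self-financing and V0 is arbitrage-free.

(0,0): Delta=1.0000 Bond=-94.4636
V0=1.5364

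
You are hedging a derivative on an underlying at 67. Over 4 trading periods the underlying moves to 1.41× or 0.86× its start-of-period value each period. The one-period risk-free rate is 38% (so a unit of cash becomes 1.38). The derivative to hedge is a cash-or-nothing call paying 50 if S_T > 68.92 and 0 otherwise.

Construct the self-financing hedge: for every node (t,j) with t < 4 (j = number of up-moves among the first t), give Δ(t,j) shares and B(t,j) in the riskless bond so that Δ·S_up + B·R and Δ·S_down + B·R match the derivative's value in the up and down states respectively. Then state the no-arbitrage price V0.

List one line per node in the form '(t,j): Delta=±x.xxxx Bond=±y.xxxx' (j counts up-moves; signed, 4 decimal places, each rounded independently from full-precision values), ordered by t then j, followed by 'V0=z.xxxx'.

(0,0): Delta=0.0044 Bond=13.4860
(1,0): Delta=0.0854 Bond=13.9382
(1,1): Delta=0.0015 Bond=18.8802
(2,0): Delta=1.2569 Bond=-38.8140
(2,1): Delta=0.0442 Bond=22.5836
(2,2): Delta=0.0000 Bond=26.2550
(3,0): Delta=0.0000 Bond=0.0000
(3,1): Delta=1.3011 Bond=-56.6535
(3,2): Delta=0.0000 Bond=36.2319
(3,3): Delta=0.0000 Bond=36.2319
V0=13.7779

Under the risk-neutral measure, an up-move has probability p* = (R−d)/(u−d) = 0.9455 and values discount at R = 1.38.
Payoff layer (t=4): V(4,0)=0.0000, V(4,1)=0.0000, V(4,2)=50.0000, V(4,3)=50.0000, V(4,4)=50.0000
  t=3,j=0: stock 42.6158 → up 60.0882 (V=0.0000), down 36.6495 (V=0.0000). Price 0.0000; hedge Δ=0.0000, bond B=0.0000.
  t=3,j=1: stock 69.8700 → up 98.5167 (V=50.0000), down 60.0882 (V=0.0000). Price 34.2556; hedge Δ=1.3011, bond B=-56.6535.
  t=3,j=2: stock 114.5543 → up 161.5216 (V=50.0000), down 98.5167 (V=50.0000). Price 36.2319; hedge Δ=0.0000, bond B=36.2319.
  t=3,j=3: stock 187.8158 → up 264.8203 (V=50.0000), down 161.5216 (V=50.0000). Price 36.2319; hedge Δ=0.0000, bond B=36.2319.
  t=2,j=0: stock 49.5532 → up 69.8700 (V=34.2556), down 42.6158 (V=0.0000). Price 23.4689; hedge Δ=1.2569, bond B=-38.8140.
  t=2,j=1: stock 81.2442 → up 114.5543 (V=36.2319), down 69.8700 (V=34.2556). Price 26.1769; hedge Δ=0.0442, bond B=22.5836.
  t=2,j=2: stock 133.2027 → up 187.8158 (V=36.2319), down 114.5543 (V=36.2319). Price 26.2550; hedge Δ=0.0000, bond B=26.2550.
  t=1,j=0: stock 57.6200 → up 81.2442 (V=26.1769), down 49.5532 (V=23.4689). Price 18.8617; hedge Δ=0.0854, bond B=13.9382.
  t=1,j=1: stock 94.4700 → up 133.2027 (V=26.2550), down 81.2442 (V=26.1769). Price 19.0223; hedge Δ=0.0015, bond B=18.8802.
  t=0,j=0: stock 67.0000 → up 94.4700 (V=19.0223), down 57.6200 (V=18.8617). Price 13.7779; hedge Δ=0.0044, bond B=13.4860.
Each (Δ,B) replicates both successor values, so the strategy is self-financing and V0 is arbitrage-free.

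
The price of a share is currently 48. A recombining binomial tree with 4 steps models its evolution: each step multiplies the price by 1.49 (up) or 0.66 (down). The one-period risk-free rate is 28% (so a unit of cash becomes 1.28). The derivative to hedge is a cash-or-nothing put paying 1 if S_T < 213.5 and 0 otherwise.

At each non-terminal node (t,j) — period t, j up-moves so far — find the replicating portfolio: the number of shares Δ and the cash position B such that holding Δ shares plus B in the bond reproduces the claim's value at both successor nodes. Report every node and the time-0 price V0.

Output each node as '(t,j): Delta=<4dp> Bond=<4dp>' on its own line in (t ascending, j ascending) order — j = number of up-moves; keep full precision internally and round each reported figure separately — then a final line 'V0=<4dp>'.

The replicating-portfolio and risk-neutral prices coincide; use p* = (1.28−0.66)/(1.49−0.66) = 0.7470 for the latter.
Terminal values V(4,·): V(4,0)=1.0000, V(4,1)=1.0000, V(4,2)=1.0000, V(4,3)=1.0000, V(4,4)=0.0000
Node (3,0) S=13.7998: V=(p*·1.0000+(1−p*)·1.0000)/1.28=0.7812; Δ=(1.0000−1.0000)/(20.5617−9.1079)=0.0000; B=V−Δ·S=0.7812
Node (3,1) S=31.1541: V=(p*·1.0000+(1−p*)·1.0000)/1.28=0.7812; Δ=(1.0000−1.0000)/(46.4196−20.5617)=0.0000; B=V−Δ·S=0.7812
Node (3,2) S=70.3328: V=(p*·1.0000+(1−p*)·1.0000)/1.28=0.7812; Δ=(1.0000−1.0000)/(104.7958−46.4196)=0.0000; B=V−Δ·S=0.7812
Node (3,3) S=158.7816: V=(p*·0.0000+(1−p*)·1.0000)/1.28=0.1977; Δ=(0.0000−1.0000)/(236.5845−104.7958)=-0.0076; B=V−Δ·S=1.4025
Node (2,0) S=20.9088: V=(p*·0.7812+(1−p*)·0.7812)/1.28=0.6104; Δ=(0.7812−0.7812)/(31.1541−13.7998)=0.0000; B=V−Δ·S=0.6104
Node (2,1) S=47.2032: V=(p*·0.7812+(1−p*)·0.7812)/1.28=0.6104; Δ=(0.7812−0.7812)/(70.3328−31.1541)=0.0000; B=V−Δ·S=0.6104
Node (2,2) S=106.5648: V=(p*·0.1977+(1−p*)·0.7812)/1.28=0.2698; Δ=(0.1977−0.7812)/(158.7816−70.3328)=-0.0066; B=V−Δ·S=0.9729
Node (1,0) S=31.6800: V=(p*·0.6104+(1−p*)·0.6104)/1.28=0.4768; Δ=(0.6104−0.6104)/(47.2032−20.9088)=0.0000; B=V−Δ·S=0.4768
Node (1,1) S=71.5200: V=(p*·0.2698+(1−p*)·0.6104)/1.28=0.2781; Δ=(0.2698−0.6104)/(106.5648−47.2032)=-0.0057; B=V−Δ·S=0.6884
Node (0,0) S=48.0000: V=(p*·0.2781+(1−p*)·0.4768)/1.28=0.2565; Δ=(0.2781−0.4768)/(71.5200−31.6800)=-0.0050; B=V−Δ·S=0.4960
Root portfolio cost Δ·48+B reproduces V0=0.2565.

(0,0): Delta=-0.0050 Bond=0.4960
(1,0): Delta=0.0000 Bond=0.4768
(1,1): Delta=-0.0057 Bond=0.6884
(2,0): Delta=0.0000 Bond=0.6104
(2,1): Delta=0.0000 Bond=0.6104
(2,2): Delta=-0.0066 Bond=0.9729
(3,0): Delta=0.0000 Bond=0.7812
(3,1): Delta=0.0000 Bond=0.7812
(3,2): Delta=0.0000 Bond=0.7812
(3,3): Delta=-0.0076 Bond=1.4025
V0=0.2565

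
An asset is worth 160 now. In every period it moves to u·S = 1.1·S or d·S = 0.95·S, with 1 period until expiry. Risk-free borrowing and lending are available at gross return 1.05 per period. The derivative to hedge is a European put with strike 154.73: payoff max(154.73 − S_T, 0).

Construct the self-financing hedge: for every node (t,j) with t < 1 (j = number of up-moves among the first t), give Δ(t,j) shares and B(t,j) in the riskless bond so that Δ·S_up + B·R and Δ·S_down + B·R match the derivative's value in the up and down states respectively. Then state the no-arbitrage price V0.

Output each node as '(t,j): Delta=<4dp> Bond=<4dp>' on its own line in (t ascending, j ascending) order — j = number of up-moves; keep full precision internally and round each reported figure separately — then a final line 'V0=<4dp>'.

No-arbitrage ⇒ martingale measure with p* = (R−d)/(u−d) = 0.6667.
Payoff layer (t=1): V(1,0)=2.7300, V(1,1)=0.0000
  t=0,j=0: stock 160.0000 → up 176.0000 (V=0.0000), down 152.0000 (V=2.7300). Price 0.8667; hedge Δ=-0.1137, bond B=19.0667.
The time-0 hedge costs 0.8667, which is the no-arbitrage price.

(0,0): Delta=-0.1137 Bond=19.0667
V0=0.8667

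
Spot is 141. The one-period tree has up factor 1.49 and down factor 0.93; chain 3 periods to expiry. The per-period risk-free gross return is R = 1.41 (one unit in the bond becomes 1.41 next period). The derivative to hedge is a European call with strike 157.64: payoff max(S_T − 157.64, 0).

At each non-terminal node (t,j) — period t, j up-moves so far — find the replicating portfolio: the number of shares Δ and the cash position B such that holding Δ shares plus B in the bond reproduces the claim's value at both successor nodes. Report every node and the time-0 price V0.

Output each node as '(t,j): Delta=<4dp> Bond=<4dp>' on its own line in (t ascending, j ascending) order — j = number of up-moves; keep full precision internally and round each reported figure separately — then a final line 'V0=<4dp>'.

(0,0): Delta=0.9943 Bond=-55.3786
(1,0): Delta=0.9390 Bond=-70.8363
(1,1): Delta=1.0000 Bond=-79.2918
(2,0): Delta=0.3524 Bond=-28.3462
(2,1): Delta=1.0000 Bond=-111.8014
(2,2): Delta=1.0000 Bond=-111.8014
V0=84.8107

Under the risk-neutral measure, an up-move has probability p* = (R−d)/(u−d) = 0.8571 and values discount at R = 1.41.
Payoff layer (t=3): V(3,0)=0.0000, V(3,1)=24.0668, V(3,2)=133.4817, V(3,3)=308.7808
Node (2,0) S=121.9509: V=(p*·24.0668+(1−p*)·0.0000)/1.41=14.6303; Δ=(24.0668−0.0000)/(181.7068−113.4143)=0.3524; B=V−Δ·S=-28.3462
Node (2,1) S=195.3837: V=(p*·133.4817+(1−p*)·24.0668)/1.41=83.5823; Δ=(133.4817−24.0668)/(291.1217−181.7068)=1.0000; B=V−Δ·S=-111.8014
Node (2,2) S=313.0341: V=(p*·308.7808+(1−p*)·133.4817)/1.41=201.2327; Δ=(308.7808−133.4817)/(466.4208−291.1217)=1.0000; B=V−Δ·S=-111.8014
Node (1,0) S=131.1300: V=(p*·83.5823+(1−p*)·14.6303)/1.41=52.2922; Δ=(83.5823−14.6303)/(195.3837−121.9509)=0.9390; B=V−Δ·S=-70.8363
Node (1,1) S=210.0900: V=(p*·201.2327+(1−p*)·83.5823)/1.41=130.7982; Δ=(201.2327−83.5823)/(313.0341−195.3837)=1.0000; B=V−Δ·S=-79.2918
Node (0,0) S=141.0000: V=(p*·130.7982+(1−p*)·52.2922)/1.41=84.8107; Δ=(130.7982−52.2922)/(210.0900−131.1300)=0.9943; B=V−Δ·S=-55.3786
Each (Δ,B) replicates both successor values, so the strategy is self-financing and V0 is arbitrage-free.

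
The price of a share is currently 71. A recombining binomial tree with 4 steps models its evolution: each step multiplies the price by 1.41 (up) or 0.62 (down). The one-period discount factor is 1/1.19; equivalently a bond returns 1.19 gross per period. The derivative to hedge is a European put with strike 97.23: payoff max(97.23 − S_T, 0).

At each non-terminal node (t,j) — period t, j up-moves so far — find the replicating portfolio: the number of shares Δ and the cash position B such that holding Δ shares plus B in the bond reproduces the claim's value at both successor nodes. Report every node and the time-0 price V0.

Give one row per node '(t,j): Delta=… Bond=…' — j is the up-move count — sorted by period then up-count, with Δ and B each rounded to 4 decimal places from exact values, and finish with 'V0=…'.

Since d<R<u, set p* = (R−d)/(u−d) = 0.7215; price each node as the discounted p*-expectation of its children.
Terminal values V(4,·): V(4,0)=86.7388, V(4,1)=73.3710, V(4,2)=42.9700, V(4,3)=0.0000, V(4,4)=0.0000
  t=3,j=0: stock 16.9213 → up 23.8590 (V=73.3710), down 10.4912 (V=86.7388). Price 64.7846; hedge Δ=-1.0000, bond B=81.7059.
  t=3,j=1: stock 38.4823 → up 54.2600 (V=42.9700), down 23.8590 (V=73.3710). Price 43.2236; hedge Δ=-1.0000, bond B=81.7059.
  t=3,j=2: stock 87.5162 → up 123.3978 (V=0.0000), down 54.2600 (V=42.9700). Price 10.0557; hedge Δ=-0.6215, bond B=64.4481.
  t=3,j=3: stock 199.0287 → up 280.6305 (V=0.0000), down 123.3978 (V=0.0000). Price 0.0000; hedge Δ=0.0000, bond B=0.0000.
  t=2,j=0: stock 27.2924 → up 38.4823 (V=43.2236), down 16.9213 (V=64.7846). Price 41.3680; hedge Δ=-1.0000, bond B=68.6604.
  t=2,j=1: stock 62.0682 → up 87.5162 (V=10.0557), down 38.4823 (V=43.2236). Price 16.2121; hedge Δ=-0.6764, bond B=58.1967.
  t=2,j=2: stock 141.1551 → up 199.0287 (V=0.0000), down 87.5162 (V=10.0557). Price 2.3532; hedge Δ=-0.0902, bond B=15.0820.
  t=1,j=0: stock 44.0200 → up 62.0682 (V=16.2121), down 27.2924 (V=41.3680). Price 19.5105; hedge Δ=-0.7234, bond B=51.3535.
  t=1,j=1: stock 100.1100 → up 141.1551 (V=2.3532), down 62.0682 (V=16.2121). Price 5.2207; hedge Δ=-0.1752, bond B=22.7635.
  t=0,j=0: stock 71.0000 → up 100.1100 (V=5.2207), down 44.0200 (V=19.5105). Price 7.7312; hedge Δ=-0.2548, bond B=25.8196.
Check: Δ(0,0)·S0 + B(0,0) = 7.7312 = V0.

(0,0): Delta=-0.2548 Bond=25.8196
(1,0): Delta=-0.7234 Bond=51.3535
(1,1): Delta=-0.1752 Bond=22.7635
(2,0): Delta=-1.0000 Bond=68.6604
(2,1): Delta=-0.6764 Bond=58.1967
(2,2): Delta=-0.0902 Bond=15.0820
(3,0): Delta=-1.0000 Bond=81.7059
(3,1): Delta=-1.0000 Bond=81.7059
(3,2): Delta=-0.6215 Bond=64.4481
(3,3): Delta=0.0000 Bond=0.0000
V0=7.7312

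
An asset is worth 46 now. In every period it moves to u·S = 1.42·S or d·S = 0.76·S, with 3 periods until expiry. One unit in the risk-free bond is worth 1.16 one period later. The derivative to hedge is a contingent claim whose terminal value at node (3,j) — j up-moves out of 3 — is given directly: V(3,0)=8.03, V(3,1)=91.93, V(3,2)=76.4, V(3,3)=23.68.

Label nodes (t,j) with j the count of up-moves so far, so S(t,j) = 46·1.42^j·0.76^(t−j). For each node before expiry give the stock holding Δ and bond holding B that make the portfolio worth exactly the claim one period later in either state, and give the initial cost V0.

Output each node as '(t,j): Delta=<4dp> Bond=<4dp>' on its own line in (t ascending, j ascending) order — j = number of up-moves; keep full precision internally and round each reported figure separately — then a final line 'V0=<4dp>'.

Risk-neutral probability p* = (R−d)/(u−d) = (1.16−0.76)/(1.42−0.76) = 0.6061.
Payoff layer (t=3): V(3,0)=8.0300, V(3,1)=91.9300, V(3,2)=76.4000, V(3,3)=23.6800
Node (2,0) S=26.5696: V=(p*·91.9300+(1−p*)·8.0300)/1.16=50.7573; Δ=(91.9300−8.0300)/(37.7288−20.1929)=4.7845; B=V−Δ·S=-76.3639
Node (2,1) S=49.6432: V=(p*·76.4000+(1−p*)·91.9300)/1.16=71.1361; Δ=(76.4000−91.9300)/(70.4933−37.7288)=-0.4740; B=V−Δ·S=94.6664
Node (2,2) S=92.7544: V=(p*·23.6800+(1−p*)·76.4000)/1.16=38.3177; Δ=(23.6800−76.4000)/(131.7112−70.4933)=-0.8612; B=V−Δ·S=118.1964
Node (1,0) S=34.9600: V=(p*·71.1361+(1−p*)·50.7573)/1.16=54.4035; Δ=(71.1361−50.7573)/(49.6432−26.5696)=0.8832; B=V−Δ·S=23.5266
Node (1,1) S=65.3200: V=(p*·38.3177+(1−p*)·71.1361)/1.16=44.1777; Δ=(38.3177−71.1361)/(92.7544−49.6432)=-0.7613; B=V−Δ·S=93.9026
Node (0,0) S=46.0000: V=(p*·44.1777+(1−p*)·54.4035)/1.16=41.5569; Δ=(44.1777−54.4035)/(65.3200−34.9600)=-0.3368; B=V−Δ·S=57.0506
Root portfolio cost Δ·46+B reproduces V0=41.5569.

(0,0): Delta=-0.3368 Bond=57.0506
(1,0): Delta=0.8832 Bond=23.5266
(1,1): Delta=-0.7613 Bond=93.9026
(2,0): Delta=4.7845 Bond=-76.3639
(2,1): Delta=-0.4740 Bond=94.6664
(2,2): Delta=-0.8612 Bond=118.1964
V0=41.5569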